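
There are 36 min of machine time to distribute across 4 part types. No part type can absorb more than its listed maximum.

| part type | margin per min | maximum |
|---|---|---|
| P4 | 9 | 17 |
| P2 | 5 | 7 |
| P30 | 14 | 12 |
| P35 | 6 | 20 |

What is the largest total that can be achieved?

Rank by margin per min: P30 14 > P4 9 > P35 6 > P2 5.
P30 takes 12 to reach its cap of 12 — 24 left.
P4 takes 17 to reach its cap of 17 — 7 left.
P35: +7 (room for 20) → 7. Pool exhausted.
Total = 9×17 + 14×12 + 6×7 = 363.

363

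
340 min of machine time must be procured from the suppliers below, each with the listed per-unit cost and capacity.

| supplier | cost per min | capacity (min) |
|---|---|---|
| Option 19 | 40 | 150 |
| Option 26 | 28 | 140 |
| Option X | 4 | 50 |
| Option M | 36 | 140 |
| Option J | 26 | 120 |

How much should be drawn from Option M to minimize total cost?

30

Fill from the cheapest supplier first.
Option X (4): use full 50 — 290 min to go.
Option J (26): use full 120 — 170 min to go.
Option 26 (28): use full 140 — 30 min to go.
Option M at 36: take 30 of its 140 — requirement met.
Option 19: unused.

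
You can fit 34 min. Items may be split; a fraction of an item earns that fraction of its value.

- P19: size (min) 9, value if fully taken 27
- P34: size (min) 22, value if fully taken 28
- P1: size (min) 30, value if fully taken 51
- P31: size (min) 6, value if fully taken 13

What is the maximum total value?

72.3

Best value per unit of size first: P19 27/9≈3, P31 13/6≈2.17, P1 51/30≈1.7, P34 28/22≈1.27.
Take all of P19 (9 min, value 27) → 25 min left.
Take all of P31 (6 min, value 13) → 19 min left.
Only 19 min remain; take 19/30 of P1 for value 51×19/30 = 32.3.
Total value = 72.3.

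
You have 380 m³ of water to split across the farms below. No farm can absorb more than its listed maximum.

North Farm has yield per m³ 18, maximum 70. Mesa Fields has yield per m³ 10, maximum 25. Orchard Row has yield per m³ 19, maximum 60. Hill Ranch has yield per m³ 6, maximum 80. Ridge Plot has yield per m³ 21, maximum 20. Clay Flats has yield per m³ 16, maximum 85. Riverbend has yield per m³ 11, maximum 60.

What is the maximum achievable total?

Highest yield per m³ first: Ridge Plot 21 > Orchard Row 19 > North Farm 18 > Clay Flats 16 > Riverbend 11 > Mesa Fields 10 > Hill Ranch 6.
Ridge Plot: +20 to 20 (cap) → 360 left.
Orchard Row takes 60 to reach its cap of 60 → 300 left.
North Farm takes 70 to reach its cap of 70 → 230 left.
Clay Flats: +85 to 85 (cap) → 145 left.
Riverbend: +60 to 60 (cap) → 85 left.
Give Mesa Fields 25 to hit its cap of 25 → 60 left.
Hill Ranch has room for 80 but only 60 remain, so it gets 60.
Total = 18×70 + 10×25 + 19×60 + 6×60 + 21×20 + 16×85 + 11×60 = 5450.

5450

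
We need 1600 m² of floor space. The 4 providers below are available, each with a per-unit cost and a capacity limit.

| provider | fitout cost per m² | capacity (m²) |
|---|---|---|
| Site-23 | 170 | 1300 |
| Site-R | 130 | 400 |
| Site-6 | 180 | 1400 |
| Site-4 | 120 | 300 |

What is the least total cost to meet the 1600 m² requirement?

Use providers in increasing cost order.
Site-4 at 120: take all 300 m² ; 1300 still needed.
Site-R (130): use full 400 ; 900 m² to go.
Site-23 at 170: take 900 of its 1300 ; requirement met.
Site-6: unused.
Cost = 300×120 + 400×130 + 900×170 = 241000.

241000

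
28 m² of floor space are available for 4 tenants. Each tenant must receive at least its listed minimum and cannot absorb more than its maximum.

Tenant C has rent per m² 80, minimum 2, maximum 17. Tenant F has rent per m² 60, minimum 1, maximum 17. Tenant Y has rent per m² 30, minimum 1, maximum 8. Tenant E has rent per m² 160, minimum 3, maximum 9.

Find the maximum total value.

2890

Meeting every minimum uses 2+1+1+3 = 7 m², leaving 21.
Order the tenants by rent per m²: Tenant E 160 > Tenant C 80 > Tenant F 60 > Tenant Y 30.
Tenant E: +6 to 9 (cap) ; 15 left.
Give Tenant C 15 more to hit its cap of 17 ; 0 left.
Total = 80×17 + 60×1 + 30×1 + 160×9 = 2890.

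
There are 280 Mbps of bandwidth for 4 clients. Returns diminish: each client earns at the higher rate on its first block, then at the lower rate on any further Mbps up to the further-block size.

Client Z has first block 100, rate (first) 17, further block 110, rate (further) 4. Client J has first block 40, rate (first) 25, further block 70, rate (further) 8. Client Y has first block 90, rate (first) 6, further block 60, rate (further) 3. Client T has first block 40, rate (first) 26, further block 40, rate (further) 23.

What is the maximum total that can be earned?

5140

Rank every tier by rate: Client T/first 26 > Client J/first 25 > Client T/second 23 > Client Z/first 17 > Client J/second 8 > Client Y/first 6 > Client Z/second 4 > Client Y/second 3.
Client T first at 26: fill all 40 ; 240 left.
Client J first at 25: fill all 40 ; 200 left.
Fill Client T second block (40 at 23) ; 160 left.
Client Z first at 17: fill all 100 ; 60 left.
Client J/second: +60 of 70 at 8; pool empty.
Total = 26×40 + 25×40 + 23×40 + 17×100 + 8×60 = 5140.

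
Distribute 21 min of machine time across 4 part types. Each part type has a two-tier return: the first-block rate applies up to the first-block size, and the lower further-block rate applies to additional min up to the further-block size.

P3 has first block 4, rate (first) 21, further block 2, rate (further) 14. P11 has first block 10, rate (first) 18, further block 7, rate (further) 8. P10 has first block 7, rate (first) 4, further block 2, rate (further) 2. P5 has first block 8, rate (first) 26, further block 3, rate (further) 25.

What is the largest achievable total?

475

Order all 8 blocks by rate: P5/tier1 26 > P5/tier2 25 > P3/tier1 21 > P11/tier1 18 > P3/tier2 14 > P11/tier2 8 > P10/tier1 4 > P10/tier2 2.
P5/tier1 (26): +8 — 13 left.
Fill P5 tier2 block (3 at 25) — 10 left.
P3 tier1 at 21: fill all 4 — 6 left.
6 remain; put them into P11 tier1 at 18.
Total = 26×8 + 25×3 + 21×4 + 18×6 = 475.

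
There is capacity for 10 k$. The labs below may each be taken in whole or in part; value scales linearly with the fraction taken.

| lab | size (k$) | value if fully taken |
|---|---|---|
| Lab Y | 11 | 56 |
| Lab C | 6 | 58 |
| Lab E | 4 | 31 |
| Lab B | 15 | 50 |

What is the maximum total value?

Rank by value-to-size ratio: Lab C 58/6≈9.67, Lab E 31/4≈7.75, Lab Y 56/11≈5.09, Lab B 50/15≈3.33.
All 6 k$ of Lab C fit (value 58) ; 4 remain.
All 4 k$ of Lab E fit (value 31) ; 0 remain.
Total value = 89.

89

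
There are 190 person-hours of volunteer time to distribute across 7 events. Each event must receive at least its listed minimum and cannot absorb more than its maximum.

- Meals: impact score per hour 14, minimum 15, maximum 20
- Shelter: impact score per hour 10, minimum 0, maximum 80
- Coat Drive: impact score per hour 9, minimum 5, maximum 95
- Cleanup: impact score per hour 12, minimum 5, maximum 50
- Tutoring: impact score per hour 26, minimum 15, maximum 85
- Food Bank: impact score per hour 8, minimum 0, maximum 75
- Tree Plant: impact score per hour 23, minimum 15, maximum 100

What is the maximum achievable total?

Meeting every minimum uses 15+0+5+5+15+0+15 = 55 person-hours, leaving 135.
Highest impact score per hour first: Tutoring 26 > Tree Plant 23 > Meals 14 > Cleanup 12 > Shelter 10 > Coat Drive 9 > Food Bank 8.
Tutoring: +70 to 85 (cap) → 65 left.
Only 65 left; Tree Plant takes them to reach 80.
Total = 14×15 + 9×5 + 12×5 + 26×85 + 23×80 = 4365.

4365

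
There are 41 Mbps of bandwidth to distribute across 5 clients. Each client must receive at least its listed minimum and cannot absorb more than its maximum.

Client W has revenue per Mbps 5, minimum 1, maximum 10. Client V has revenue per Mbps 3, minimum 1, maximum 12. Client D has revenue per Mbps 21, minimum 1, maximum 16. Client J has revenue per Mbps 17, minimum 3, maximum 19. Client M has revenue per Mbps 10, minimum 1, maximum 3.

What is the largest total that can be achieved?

702

Meeting every minimum uses 1+1+1+3+1 = 7 Mbps, leaving 34.
Order the clients by revenue per Mbps: Client D 21 > Client J 17 > Client M 10 > Client W 5 > Client V 3.
Give Client D 15 more to hit its cap of 16 ; 19 left.
Give Client J 16 more to hit its cap of 19 ; 3 left.
Client M takes 2 more to reach its cap of 3 ; 1 left.
Client W: +1 (room for 9) → 2. Pool exhausted.
Total = 5×2 + 3×1 + 21×16 + 17×19 + 10×3 = 702.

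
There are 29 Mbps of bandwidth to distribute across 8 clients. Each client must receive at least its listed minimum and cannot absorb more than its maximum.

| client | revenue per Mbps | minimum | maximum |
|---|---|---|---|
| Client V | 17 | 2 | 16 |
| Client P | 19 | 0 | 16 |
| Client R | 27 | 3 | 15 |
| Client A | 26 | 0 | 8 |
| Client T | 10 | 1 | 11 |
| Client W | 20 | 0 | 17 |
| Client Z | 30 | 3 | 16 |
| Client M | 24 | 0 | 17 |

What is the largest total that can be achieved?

794

Meeting every minimum uses 2+0+3+0+1+0+3+0 = 9 Mbps, leaving 20.
Highest revenue per Mbps first: Client Z 30 > Client R 27 > Client A 26 > Client M 24 > Client W 20 > Client P 19 > Client V 17 > Client T 10.
Client Z: +13 to 16 (cap) ; 7 left.
Only 7 left; Client R takes them to reach 10.
Total = 17×2 + 27×10 + 10×1 + 30×16 = 794.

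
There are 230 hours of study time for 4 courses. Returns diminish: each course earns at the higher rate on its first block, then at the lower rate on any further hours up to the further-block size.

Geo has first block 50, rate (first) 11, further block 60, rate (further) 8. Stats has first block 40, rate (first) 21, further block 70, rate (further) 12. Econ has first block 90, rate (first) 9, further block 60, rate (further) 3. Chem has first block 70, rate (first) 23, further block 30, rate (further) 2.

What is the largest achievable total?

Order all 8 blocks by rate: Chem/T1 23 > Stats/T1 21 > Stats/T2 12 > Geo/T1 11 > Econ/T1 9 > Geo/T2 8 > Econ/T2 3 > Chem/T2 2.
Fill Chem T1 block (70 at 23) → 160 left.
Stats T1 at 21: fill all 40 → 120 left.
Stats T2 at 12: fill all 70 → 50 left.
Geo/T1 (11): +50 → 0 left.
Total = 23×70 + 21×40 + 12×70 + 11×50 = 3840.

3840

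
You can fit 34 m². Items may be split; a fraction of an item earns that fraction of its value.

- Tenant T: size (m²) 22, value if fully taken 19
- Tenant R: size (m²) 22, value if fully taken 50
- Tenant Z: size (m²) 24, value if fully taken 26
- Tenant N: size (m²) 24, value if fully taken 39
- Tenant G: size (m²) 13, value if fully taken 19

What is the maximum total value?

69.5

Rank by value-to-size ratio: Tenant R 50/22≈2.27, Tenant N 39/24≈1.62, Tenant G 19/13≈1.46, Tenant Z 26/24≈1.08, Tenant T 19/22≈0.864.
All 22 m² of Tenant R fit (value 50) — 12 remain.
12 m² left: a 12/24 share of Tenant N gives 39×12/24 = 19.5.
Total value = 69.5.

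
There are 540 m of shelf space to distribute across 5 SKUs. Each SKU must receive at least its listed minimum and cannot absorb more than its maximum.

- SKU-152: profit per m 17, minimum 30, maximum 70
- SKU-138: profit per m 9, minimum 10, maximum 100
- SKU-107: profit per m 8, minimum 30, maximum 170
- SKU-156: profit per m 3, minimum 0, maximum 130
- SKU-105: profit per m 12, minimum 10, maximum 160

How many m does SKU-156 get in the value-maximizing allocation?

Meeting every minimum uses 30+10+30+0+10 = 80 m, leaving 460.
Highest profit per m first: SKU-152 17 > SKU-105 12 > SKU-138 9 > SKU-107 8 > SKU-156 3.
SKU-152 takes 40 more to reach its cap of 70 — 420 left.
SKU-105: +150 to 160 (cap) — 270 left.
SKU-138 takes 90 more to reach its cap of 100 — 180 left.
SKU-107: +140 to 170 (cap) — 40 left.
SKU-156: +40 (room for 130) → 40. Pool exhausted.

40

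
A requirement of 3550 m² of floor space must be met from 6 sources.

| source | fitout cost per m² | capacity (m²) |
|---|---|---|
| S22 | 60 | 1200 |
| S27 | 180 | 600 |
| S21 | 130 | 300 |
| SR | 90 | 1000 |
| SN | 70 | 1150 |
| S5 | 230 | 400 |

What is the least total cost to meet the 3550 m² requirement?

268500

Cheapest first:
S22 (60): use full 1200 — 2350 m² to go.
SN at 70: take all 1150 m² — 1200 still needed.
SR (90): use full 1000 — 200 m² to go.
S21 (130): take the remaining 200 — done.
S27, S5: unused.
Cost = 1200×60 + 1150×70 + 1000×90 + 200×130 = 268500.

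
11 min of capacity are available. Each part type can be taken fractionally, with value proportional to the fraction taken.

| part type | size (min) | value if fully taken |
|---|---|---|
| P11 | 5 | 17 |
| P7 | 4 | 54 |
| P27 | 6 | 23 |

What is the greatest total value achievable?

80.4

Sort by value density: P7 54/4≈13.5, P27 23/6≈3.83, P11 17/5≈3.4.
Take all of P7 (4 min, value 54) → 7 min left.
All 6 min of P27 fit (value 23) → 1 remain.
1 min left: a 1/5 share of P11 gives 17×1/5 = 3.4.
Total value = 80.4.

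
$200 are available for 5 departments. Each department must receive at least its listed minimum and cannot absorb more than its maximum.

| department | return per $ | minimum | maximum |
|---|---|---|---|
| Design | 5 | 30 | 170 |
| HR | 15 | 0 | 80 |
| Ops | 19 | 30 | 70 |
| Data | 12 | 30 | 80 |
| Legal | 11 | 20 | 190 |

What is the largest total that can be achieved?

Meeting every minimum uses 30+0+30+30+20 = 110 $, leaving 90.
Highest return per $ first: Ops 19 > HR 15 > Data 12 > Legal 11 > Design 5.
Ops: +40 to 70 (cap) — 50 left.
HR has room for 80 more but only 50 remain, so it gets 50.
Total = 5×30 + 15×50 + 19×70 + 12×30 + 11×20 = 2810.

2810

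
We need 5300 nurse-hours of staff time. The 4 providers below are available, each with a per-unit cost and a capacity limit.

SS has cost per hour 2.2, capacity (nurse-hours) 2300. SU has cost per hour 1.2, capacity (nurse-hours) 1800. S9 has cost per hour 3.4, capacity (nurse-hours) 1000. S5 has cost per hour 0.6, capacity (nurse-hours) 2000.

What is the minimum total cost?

6660

Use providers in increasing cost order.
S5 (0.6): use full 2000 ; 3300 nurse-hours to go.
SU (1.2): use full 1800 ; 1500 nurse-hours to go.
SS at 2.2: take 1500 of its 2300 ; requirement met.
S9: unused.
Cost = 2000×0.6 + 1800×1.2 + 1500×2.2 = 6660.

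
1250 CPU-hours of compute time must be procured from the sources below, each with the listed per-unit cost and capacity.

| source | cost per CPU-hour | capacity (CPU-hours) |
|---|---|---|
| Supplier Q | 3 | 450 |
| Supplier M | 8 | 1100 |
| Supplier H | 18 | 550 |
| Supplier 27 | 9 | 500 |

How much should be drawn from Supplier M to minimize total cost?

800

Fill from the cheapest source first.
Supplier Q (3): use full 450 — 800 CPU-hours to go.
Take 800 from Supplier M at 8 to finish.
Supplier 27, Supplier H: unused.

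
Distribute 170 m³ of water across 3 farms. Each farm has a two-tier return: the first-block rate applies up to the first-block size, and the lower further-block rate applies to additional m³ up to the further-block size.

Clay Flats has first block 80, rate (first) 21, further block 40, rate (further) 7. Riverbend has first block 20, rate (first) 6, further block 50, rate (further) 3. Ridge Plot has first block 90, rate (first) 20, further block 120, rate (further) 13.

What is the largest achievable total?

Order all 6 blocks by rate: Clay Flats/T1 21 > Ridge Plot/T1 20 > Ridge Plot/T2 13 > Clay Flats/T2 7 > Riverbend/T1 6 > Riverbend/T2 3.
Fill Clay Flats T1 block (80 at 21) — 90 left.
Fill Ridge Plot T1 block (90 at 20) — 0 left.
Total = 21×80 + 20×90 = 3480.

3480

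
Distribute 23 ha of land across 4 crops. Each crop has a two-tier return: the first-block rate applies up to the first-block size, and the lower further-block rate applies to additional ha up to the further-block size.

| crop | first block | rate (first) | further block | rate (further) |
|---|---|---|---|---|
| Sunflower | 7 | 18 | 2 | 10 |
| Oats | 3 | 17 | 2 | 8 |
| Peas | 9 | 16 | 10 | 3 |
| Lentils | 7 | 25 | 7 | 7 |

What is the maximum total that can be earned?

Treat each block as its own option and order by rate: Lentils/T1 25 > Sunflower/T1 18 > Oats/T1 17 > Peas/T1 16 > Sunflower/T2 10 > Oats/T2 8 > Lentils/T2 7 > Peas/T2 3.
Lentils T1 at 25: fill all 7 → 16 left.
Fill Sunflower T1 block (7 at 18) → 9 left.
Oats T1 at 17: fill all 3 → 6 left.
Peas T1 at 16: only 6 left, fill 6.
Total = 25×7 + 18×7 + 17×3 + 16×6 = 448.

448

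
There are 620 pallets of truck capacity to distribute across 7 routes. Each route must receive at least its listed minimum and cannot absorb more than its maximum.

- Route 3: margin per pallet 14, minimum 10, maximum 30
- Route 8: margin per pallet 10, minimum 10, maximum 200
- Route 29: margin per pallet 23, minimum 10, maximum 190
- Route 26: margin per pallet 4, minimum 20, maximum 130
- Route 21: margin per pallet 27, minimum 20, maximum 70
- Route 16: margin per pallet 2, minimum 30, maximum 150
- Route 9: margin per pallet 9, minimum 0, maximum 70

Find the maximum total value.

Meeting every minimum uses 10+10+10+20+20+30+0 = 100 pallets, leaving 520.
Highest margin per pallet first: Route 21 27 > Route 29 23 > Route 3 14 > Route 8 10 > Route 9 9 > Route 26 4 > Route 16 2.
Give Route 21 50 more to hit its cap of 70 ; 470 left.
Route 29 takes 180 more to reach its cap of 190 ; 290 left.
Give Route 3 20 more to hit its cap of 30 ; 270 left.
Route 8 takes 190 more to reach its cap of 200 ; 80 left.
Route 9: +70 to 70 (cap) ; 10 left.
Route 26: +10 (room for 110) → 30. Pool exhausted.
Total = 14×30 + 10×200 + 23×190 + 4×30 + 27×70 + 2×30 + 9×70 = 9490.

9490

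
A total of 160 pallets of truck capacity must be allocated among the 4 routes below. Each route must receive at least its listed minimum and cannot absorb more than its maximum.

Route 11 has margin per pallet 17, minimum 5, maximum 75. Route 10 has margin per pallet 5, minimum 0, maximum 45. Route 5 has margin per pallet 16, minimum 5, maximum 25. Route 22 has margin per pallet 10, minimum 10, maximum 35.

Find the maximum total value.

2150

Meeting every minimum uses 5+0+5+10 = 20 pallets, leaving 140.
Highest margin per pallet first: Route 11 17 > Route 5 16 > Route 22 10 > Route 10 5.
Route 11 takes 70 more to reach its cap of 75 → 70 left.
Give Route 5 20 more to hit its cap of 25 → 50 left.
Route 22: +25 to 35 (cap) → 25 left.
Route 10: +25 (room for 45) → 25. Pool exhausted.
Total = 17×75 + 5×25 + 16×25 + 10×35 = 2150.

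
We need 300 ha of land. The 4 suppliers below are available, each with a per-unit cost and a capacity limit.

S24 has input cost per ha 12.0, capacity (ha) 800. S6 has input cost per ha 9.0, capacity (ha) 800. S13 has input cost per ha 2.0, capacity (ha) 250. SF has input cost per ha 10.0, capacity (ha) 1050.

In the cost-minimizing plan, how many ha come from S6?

50

Use suppliers in increasing cost order.
S13 (2.0): use full 250 — 50 ha to go.
Take 50 from S6 at 9.0 to finish.
SF, S24: unused.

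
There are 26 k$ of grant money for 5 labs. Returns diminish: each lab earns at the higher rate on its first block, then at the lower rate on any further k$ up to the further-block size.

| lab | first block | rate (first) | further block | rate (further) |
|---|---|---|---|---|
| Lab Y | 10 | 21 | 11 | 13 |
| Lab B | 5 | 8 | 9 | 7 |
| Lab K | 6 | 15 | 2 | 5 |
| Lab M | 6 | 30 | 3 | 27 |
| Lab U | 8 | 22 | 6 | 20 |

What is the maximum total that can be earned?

Rank every tier by rate: Lab M/first 30 > Lab M/second 27 > Lab U/first 22 > Lab Y/first 21 > Lab U/second 20 > Lab K/first 15 > Lab Y/second 13 > Lab B/first 8 > Lab B/second 7 > Lab K/second 5.
Lab M/first (30): +6 → 20 left.
Lab M/second (27): +3 → 17 left.
Lab U first at 22: fill all 8 → 9 left.
Lab Y/first: +9 of 10 at 21; pool empty.
Total = 30×6 + 27×3 + 22×8 + 21×9 = 626.

626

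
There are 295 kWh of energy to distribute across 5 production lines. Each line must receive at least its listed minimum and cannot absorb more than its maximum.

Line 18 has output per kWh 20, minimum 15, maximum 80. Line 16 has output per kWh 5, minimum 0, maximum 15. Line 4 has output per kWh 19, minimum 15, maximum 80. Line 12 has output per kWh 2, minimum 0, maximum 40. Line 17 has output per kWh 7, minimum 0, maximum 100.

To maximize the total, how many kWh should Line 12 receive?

20

Meeting every minimum uses 15+0+15+0+0 = 30 kWh, leaving 265.
Highest output per kWh first: Line 18 20 > Line 4 19 > Line 17 7 > Line 16 5 > Line 12 2.
Give Line 18 65 more to hit its cap of 80 ; 200 left.
Line 4: +65 to 80 (cap) ; 135 left.
Give Line 17 100 more to hit its cap of 100 ; 35 left.
Give Line 16 15 more to hit its cap of 15 ; 20 left.
Only 20 left; Line 12 takes them to reach 20.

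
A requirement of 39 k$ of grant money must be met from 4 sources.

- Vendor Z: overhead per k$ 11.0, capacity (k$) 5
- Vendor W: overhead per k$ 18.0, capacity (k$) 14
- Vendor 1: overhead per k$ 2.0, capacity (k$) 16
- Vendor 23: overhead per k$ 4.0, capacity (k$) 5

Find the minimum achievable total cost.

341

Cheapest first:
Take 16 from Vendor 1 at 2.0 ; need 23 more.
Vendor 23 at 4.0: take all 5 k$ ; 18 still needed.
Vendor Z (11.0): use full 5 ; 13 k$ to go.
Vendor W at 18.0: take 13 of its 14 ; requirement met.
Cost = 16×2.0 + 5×4.0 + 5×11.0 + 13×18.0 = 341.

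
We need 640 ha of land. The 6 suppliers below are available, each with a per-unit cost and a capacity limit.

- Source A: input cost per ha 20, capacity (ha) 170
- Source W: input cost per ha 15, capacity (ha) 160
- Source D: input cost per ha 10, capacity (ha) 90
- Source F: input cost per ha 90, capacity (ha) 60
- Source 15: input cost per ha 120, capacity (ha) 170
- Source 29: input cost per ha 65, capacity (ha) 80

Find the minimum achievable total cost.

26900

Cheapest first:
Take 90 from Source D at 10 — need 550 more.
Source W at 15: take all 160 ha — 390 still needed.
Source A (20): use full 170 — 220 ha to go.
Source 29 (65): use full 80 — 140 ha to go.
Source F (90): use full 60 — 80 ha to go.
Take 80 from Source 15 at 120 to finish.
Cost = 90×10 + 160×15 + 170×20 + 80×65 + 60×90 + 80×120 = 26900.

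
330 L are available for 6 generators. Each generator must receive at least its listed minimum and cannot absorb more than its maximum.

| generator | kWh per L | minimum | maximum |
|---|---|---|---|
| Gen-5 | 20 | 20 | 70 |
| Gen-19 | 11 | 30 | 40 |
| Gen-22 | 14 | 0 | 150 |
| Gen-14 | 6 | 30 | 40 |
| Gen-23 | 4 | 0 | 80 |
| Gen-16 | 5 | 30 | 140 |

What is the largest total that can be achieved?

Meeting every minimum uses 20+30+0+30+0+30 = 110 L, leaving 220.
Highest kWh per L first: Gen-5 20 > Gen-22 14 > Gen-19 11 > Gen-14 6 > Gen-16 5 > Gen-23 4.
Gen-5 takes 50 more to reach its cap of 70 → 170 left.
Give Gen-22 150 more to hit its cap of 150 → 20 left.
Gen-19: +10 to 40 (cap) → 10 left.
Give Gen-14 10 more to hit its cap of 40 → 0 left.
Total = 20×70 + 11×40 + 14×150 + 6×40 + 5×30 = 4330.

4330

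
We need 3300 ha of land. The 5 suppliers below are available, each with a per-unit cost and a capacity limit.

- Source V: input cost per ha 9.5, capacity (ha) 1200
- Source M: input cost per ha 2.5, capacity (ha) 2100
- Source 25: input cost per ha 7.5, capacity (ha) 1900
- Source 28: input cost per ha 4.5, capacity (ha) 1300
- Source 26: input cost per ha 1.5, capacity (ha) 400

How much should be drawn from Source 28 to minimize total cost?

800

Use suppliers in increasing cost order.
Source 26 at 1.5: take all 400 ha — 2900 still needed.
Source M at 2.5: take all 2100 ha — 800 still needed.
Source 28 (4.5): take the remaining 800 — done.
Source 25, Source V: unused.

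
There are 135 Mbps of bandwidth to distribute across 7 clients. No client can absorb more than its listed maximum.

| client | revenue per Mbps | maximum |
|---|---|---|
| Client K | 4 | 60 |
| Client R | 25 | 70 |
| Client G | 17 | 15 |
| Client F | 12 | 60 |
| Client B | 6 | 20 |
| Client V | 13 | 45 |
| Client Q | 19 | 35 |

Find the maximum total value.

2865

Highest revenue per Mbps first: Client R 25 > Client Q 19 > Client G 17 > Client V 13 > Client F 12 > Client B 6 > Client K 4.
Client R: +70 to 70 (cap) → 65 left.
Client Q takes 35 to reach its cap of 35 → 30 left.
Client G takes 15 to reach its cap of 15 → 15 left.
Only 15 left; Client V takes them to reach 15.
Total = 25×70 + 17×15 + 13×15 + 19×35 = 2865.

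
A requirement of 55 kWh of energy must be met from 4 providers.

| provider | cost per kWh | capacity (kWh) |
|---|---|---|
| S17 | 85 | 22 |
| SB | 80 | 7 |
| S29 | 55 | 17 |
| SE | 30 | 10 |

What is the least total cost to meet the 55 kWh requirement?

3580

Fill from the cheapest provider first.
SE at 30: take all 10 kWh → 45 still needed.
S29 at 55: take all 17 kWh → 28 still needed.
SB (80): use full 7 → 21 kWh to go.
S17 at 85: take 21 of its 22 → requirement met.
Cost = 10×30 + 17×55 + 7×80 + 21×85 = 3580.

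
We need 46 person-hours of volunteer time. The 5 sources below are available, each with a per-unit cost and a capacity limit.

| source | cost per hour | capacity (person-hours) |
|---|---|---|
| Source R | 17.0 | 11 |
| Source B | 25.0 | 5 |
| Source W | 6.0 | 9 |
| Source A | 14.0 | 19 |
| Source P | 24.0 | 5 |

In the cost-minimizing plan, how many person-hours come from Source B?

Use sources in increasing cost order.
Source W (6.0): use full 9 → 37 person-hours to go.
Source A (14.0): use full 19 → 18 person-hours to go.
Source R (17.0): use full 11 → 7 person-hours to go.
Source P (24.0): use full 5 → 2 person-hours to go.
Take 2 from Source B at 25.0 to finish.

2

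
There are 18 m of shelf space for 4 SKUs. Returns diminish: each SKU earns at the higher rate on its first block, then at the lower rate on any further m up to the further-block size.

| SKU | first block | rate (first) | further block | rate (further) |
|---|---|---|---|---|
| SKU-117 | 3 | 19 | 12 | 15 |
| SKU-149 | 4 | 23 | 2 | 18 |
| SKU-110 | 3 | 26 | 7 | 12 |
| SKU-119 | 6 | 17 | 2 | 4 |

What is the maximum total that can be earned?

365

Treat each block as its own option and order by rate: SKU-110/T1 26 > SKU-149/T1 23 > SKU-117/T1 19 > SKU-149/T2 18 > SKU-119/T1 17 > SKU-117/T2 15 > SKU-110/T2 12 > SKU-119/T2 4.
Fill SKU-110 T1 block (3 at 26) — 15 left.
Fill SKU-149 T1 block (4 at 23) — 11 left.
Fill SKU-117 T1 block (3 at 19) — 8 left.
SKU-149/T2 (18): +2 — 6 left.
SKU-119/T1 (17): +6 — 0 left.
Total = 26×3 + 23×4 + 19×3 + 18×2 + 17×6 = 365.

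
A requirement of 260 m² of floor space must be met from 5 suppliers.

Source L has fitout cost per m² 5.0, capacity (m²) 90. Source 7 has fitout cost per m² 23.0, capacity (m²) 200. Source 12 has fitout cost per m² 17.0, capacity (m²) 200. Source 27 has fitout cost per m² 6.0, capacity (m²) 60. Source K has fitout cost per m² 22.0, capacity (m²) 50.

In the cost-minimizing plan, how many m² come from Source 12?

110

Fill from the cheapest supplier first.
Take 90 from Source L at 5.0 — need 170 more.
Take 60 from Source 27 at 6.0 — need 110 more.
Take 110 from Source 12 at 17.0 to finish.
Source K, Source 7: unused.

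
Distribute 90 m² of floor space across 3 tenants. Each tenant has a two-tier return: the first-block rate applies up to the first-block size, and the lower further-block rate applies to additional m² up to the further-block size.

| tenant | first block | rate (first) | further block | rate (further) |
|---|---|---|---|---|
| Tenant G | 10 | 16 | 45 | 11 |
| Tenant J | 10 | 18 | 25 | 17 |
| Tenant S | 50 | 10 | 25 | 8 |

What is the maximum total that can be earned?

1260

Order all 6 blocks by rate: Tenant J/first 18 > Tenant J/second 17 > Tenant G/first 16 > Tenant G/second 11 > Tenant S/first 10 > Tenant S/second 8.
Tenant J first at 18: fill all 10 → 80 left.
Tenant J second at 17: fill all 25 → 55 left.
Tenant G first at 16: fill all 10 → 45 left.
Tenant G second at 11: fill all 45 → 0 left.
Total = 18×10 + 17×25 + 16×10 + 11×45 = 1260.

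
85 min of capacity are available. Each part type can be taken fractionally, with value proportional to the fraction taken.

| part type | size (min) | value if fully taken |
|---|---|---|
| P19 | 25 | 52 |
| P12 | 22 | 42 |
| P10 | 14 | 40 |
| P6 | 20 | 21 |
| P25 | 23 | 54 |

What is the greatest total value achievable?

Best value per unit of size first: P10 40/14≈2.86, P25 54/23≈2.35, P19 52/25≈2.08, P12 42/22≈1.91, P6 21/20≈1.05.
P10: take in full, 14 min for value 40 — 71 left.
Take all of P25 (23 min, value 54) — 48 min left.
All 25 min of P19 fit (value 52) — 23 remain.
P12: take in full, 22 min for value 42 — 1 left.
1 min left: a 1/20 share of P6 gives 21×1/20 = 1.05.
Total value = 189.05.

189.05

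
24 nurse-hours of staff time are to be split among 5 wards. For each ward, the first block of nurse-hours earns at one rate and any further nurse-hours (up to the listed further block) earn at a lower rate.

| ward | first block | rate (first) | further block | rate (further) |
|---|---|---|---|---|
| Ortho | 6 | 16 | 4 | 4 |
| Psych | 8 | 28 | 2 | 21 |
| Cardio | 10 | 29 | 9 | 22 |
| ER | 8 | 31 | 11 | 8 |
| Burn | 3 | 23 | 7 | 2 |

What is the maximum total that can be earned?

Order all 10 blocks by rate: ER/first 31 > Cardio/first 29 > Psych/first 28 > Burn/first 23 > Cardio/second 22 > Psych/second 21 > Ortho/first 16 > ER/second 8 > Ortho/second 4 > Burn/second 2.
ER first at 31: fill all 8 → 16 left.
Fill Cardio first block (10 at 29) → 6 left.
6 remain; put them into Psych first at 28.
Total = 31×8 + 29×10 + 28×6 = 706.

706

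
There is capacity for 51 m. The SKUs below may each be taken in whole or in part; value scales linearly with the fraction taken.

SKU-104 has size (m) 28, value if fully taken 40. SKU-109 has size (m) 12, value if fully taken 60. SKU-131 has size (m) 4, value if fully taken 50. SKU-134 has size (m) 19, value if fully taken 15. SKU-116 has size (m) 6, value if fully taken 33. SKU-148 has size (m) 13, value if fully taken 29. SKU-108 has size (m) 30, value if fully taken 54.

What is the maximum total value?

200.8

Best value per unit of size first: SKU-131 50/4≈12.5, SKU-116 33/6≈5.5, SKU-109 60/12≈5, SKU-148 29/13≈2.23, SKU-108 54/30≈1.8, SKU-104 40/28≈1.43, SKU-134 15/19≈0.789.
All 4 m of SKU-131 fit (value 50) → 47 remain.
SKU-116: take in full, 6 m for value 33 → 41 left.
Take all of SKU-109 (12 m, value 60) → 29 m left.
All 13 m of SKU-148 fit (value 29) → 16 remain.
Only 16 m remain; take 16/30 of SKU-108 for value 54×16/30 = 28.8.
Total value = 200.8.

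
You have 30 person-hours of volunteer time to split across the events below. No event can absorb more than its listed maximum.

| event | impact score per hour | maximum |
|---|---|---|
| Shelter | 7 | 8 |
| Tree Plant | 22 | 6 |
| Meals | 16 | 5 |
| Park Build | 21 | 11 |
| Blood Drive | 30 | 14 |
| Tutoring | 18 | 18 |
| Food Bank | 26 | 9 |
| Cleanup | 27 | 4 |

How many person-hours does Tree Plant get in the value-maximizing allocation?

Highest impact score per hour first: Blood Drive 30 > Cleanup 27 > Food Bank 26 > Tree Plant 22 > Park Build 21 > Tutoring 18 > Meals 16 > Shelter 7.
Blood Drive: +14 to 14 (cap) ; 16 left.
Cleanup: +4 to 4 (cap) ; 12 left.
Food Bank: +9 to 9 (cap) ; 3 left.
Only 3 left; Tree Plant takes them to reach 3.

3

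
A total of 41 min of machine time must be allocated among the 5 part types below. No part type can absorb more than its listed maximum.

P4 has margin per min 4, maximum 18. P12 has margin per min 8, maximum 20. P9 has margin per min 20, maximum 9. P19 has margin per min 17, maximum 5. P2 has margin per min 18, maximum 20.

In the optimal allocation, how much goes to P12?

7

Order the part types by margin per min: P9 20 > P2 18 > P19 17 > P12 8 > P4 4.
Give P9 9 to hit its cap of 9 — 32 left.
P2: +20 to 20 (cap) — 12 left.
Give P19 5 to hit its cap of 5 — 7 left.
Only 7 left; P12 takes them to reach 7.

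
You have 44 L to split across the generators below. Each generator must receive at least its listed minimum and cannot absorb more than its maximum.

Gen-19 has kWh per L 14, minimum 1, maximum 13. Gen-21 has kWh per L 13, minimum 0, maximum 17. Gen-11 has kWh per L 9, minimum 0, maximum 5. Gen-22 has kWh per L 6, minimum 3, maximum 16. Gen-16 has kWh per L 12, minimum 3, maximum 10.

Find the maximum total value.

Meeting every minimum uses 1+0+0+3+3 = 7 L, leaving 37.
Highest kWh per L first: Gen-19 14 > Gen-21 13 > Gen-16 12 > Gen-11 9 > Gen-22 6.
Gen-19: +12 to 13 (cap) → 25 left.
Gen-21: +17 to 17 (cap) → 8 left.
Give Gen-16 7 more to hit its cap of 10 → 1 left.
Gen-11: +1 (room for 5) → 1. Pool exhausted.
Total = 14×13 + 13×17 + 9×1 + 6×3 + 12×10 = 550.

550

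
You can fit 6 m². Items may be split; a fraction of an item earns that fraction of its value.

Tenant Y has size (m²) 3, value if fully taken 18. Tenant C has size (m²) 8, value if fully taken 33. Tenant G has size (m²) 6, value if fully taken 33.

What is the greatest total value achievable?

34.5

Rank by value-to-size ratio: Tenant Y 18/3≈6, Tenant G 33/6≈5.5, Tenant C 33/8≈4.12.
All 3 m² of Tenant Y fit (value 18) ; 3 remain.
Only 3 m² remain; take 3/6 of Tenant G for value 33×3/6 = 16.5.
Total value = 34.5.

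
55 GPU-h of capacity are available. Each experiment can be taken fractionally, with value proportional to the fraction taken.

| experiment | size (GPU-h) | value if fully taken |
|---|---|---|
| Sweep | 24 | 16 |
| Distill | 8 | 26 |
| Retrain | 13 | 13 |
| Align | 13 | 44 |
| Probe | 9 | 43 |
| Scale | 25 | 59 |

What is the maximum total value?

172

Rank by value-to-size ratio: Probe 43/9≈4.78, Align 44/13≈3.38, Distill 26/8≈3.25, Scale 59/25≈2.36, Retrain 13/13≈1, Sweep 16/24≈0.667.
Probe: take in full, 9 GPU-h for value 43 ; 46 left.
All 13 GPU-h of Align fit (value 44) ; 33 remain.
Take all of Distill (8 GPU-h, value 26) ; 25 GPU-h left.
All 25 GPU-h of Scale fit (value 59) ; 0 remain.
Total value = 172.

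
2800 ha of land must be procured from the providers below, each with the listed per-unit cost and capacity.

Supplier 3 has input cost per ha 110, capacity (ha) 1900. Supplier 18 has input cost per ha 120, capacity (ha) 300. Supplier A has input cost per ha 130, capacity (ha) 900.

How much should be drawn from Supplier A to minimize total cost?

600

Fill from the cheapest provider first.
Supplier 3 (110): use full 1900 — 900 ha to go.
Supplier 18 (120): use full 300 — 600 ha to go.
Supplier A (130): take the remaining 600 — done.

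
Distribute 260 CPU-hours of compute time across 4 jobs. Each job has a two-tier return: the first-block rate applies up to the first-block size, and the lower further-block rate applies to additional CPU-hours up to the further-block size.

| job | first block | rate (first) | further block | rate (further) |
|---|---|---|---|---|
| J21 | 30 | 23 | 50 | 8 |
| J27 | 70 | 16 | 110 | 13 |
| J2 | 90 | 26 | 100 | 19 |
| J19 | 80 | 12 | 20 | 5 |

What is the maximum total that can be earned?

Treat each block as its own option and order by rate: J2/first 26 > J21/first 23 > J2/second 19 > J27/first 16 > J27/second 13 > J19/first 12 > J21/second 8 > J19/second 5.
Fill J2 first block (90 at 26) ; 170 left.
J21 first at 23: fill all 30 ; 140 left.
Fill J2 second block (100 at 19) ; 40 left.
J27 first at 16: only 40 left, fill 40.
Total = 26×90 + 23×30 + 19×100 + 16×40 = 5570.

5570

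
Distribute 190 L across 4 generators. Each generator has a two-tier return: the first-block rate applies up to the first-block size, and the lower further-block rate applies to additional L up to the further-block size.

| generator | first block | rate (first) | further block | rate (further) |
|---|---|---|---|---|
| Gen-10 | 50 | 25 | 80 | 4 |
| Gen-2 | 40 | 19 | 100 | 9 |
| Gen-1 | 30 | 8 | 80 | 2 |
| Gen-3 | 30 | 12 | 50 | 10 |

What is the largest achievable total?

Order all 8 blocks by rate: Gen-10/T1 25 > Gen-2/T1 19 > Gen-3/T1 12 > Gen-3/T2 10 > Gen-2/T2 9 > Gen-1/T1 8 > Gen-10/T2 4 > Gen-1/T2 2.
Fill Gen-10 T1 block (50 at 25) — 140 left.
Gen-2 T1 at 19: fill all 40 — 100 left.
Gen-3/T1 (12): +30 — 70 left.
Gen-3/T2 (10): +50 — 20 left.
Gen-2/T2: +20 of 100 at 9; pool empty.
Total = 25×50 + 19×40 + 12×30 + 10×50 + 9×20 = 3050.

3050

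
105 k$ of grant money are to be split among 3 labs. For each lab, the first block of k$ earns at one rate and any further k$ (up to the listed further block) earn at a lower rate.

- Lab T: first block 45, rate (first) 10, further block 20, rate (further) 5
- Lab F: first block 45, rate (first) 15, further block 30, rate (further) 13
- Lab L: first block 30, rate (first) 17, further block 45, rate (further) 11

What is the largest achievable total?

Treat each block as its own option and order by rate: Lab L/tier1 17 > Lab F/tier1 15 > Lab F/tier2 13 > Lab L/tier2 11 > Lab T/tier1 10 > Lab T/tier2 5.
Lab L/tier1 (17): +30 — 75 left.
Fill Lab F tier1 block (45 at 15) — 30 left.
Lab F/tier2 (13): +30 — 0 left.
Total = 17×30 + 15×45 + 13×30 = 1575.

1575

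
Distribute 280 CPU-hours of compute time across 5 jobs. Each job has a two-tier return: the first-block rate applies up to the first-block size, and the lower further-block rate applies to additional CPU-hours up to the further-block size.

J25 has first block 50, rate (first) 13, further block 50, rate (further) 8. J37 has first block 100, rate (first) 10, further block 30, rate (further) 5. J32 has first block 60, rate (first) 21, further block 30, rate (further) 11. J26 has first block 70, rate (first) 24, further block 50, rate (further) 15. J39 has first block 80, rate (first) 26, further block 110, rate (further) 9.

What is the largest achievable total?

Rank every tier by rate: J39/tier1 26 > J26/tier1 24 > J32/tier1 21 > J26/tier2 15 > J25/tier1 13 > J32/tier2 11 > J37/tier1 10 > J39/tier2 9 > J25/tier2 8 > J37/tier2 5.
J39/tier1 (26): +80 ; 200 left.
Fill J26 tier1 block (70 at 24) ; 130 left.
Fill J32 tier1 block (60 at 21) ; 70 left.
Fill J26 tier2 block (50 at 15) ; 20 left.
J25/tier1: +20 of 50 at 13; pool empty.
Total = 26×80 + 24×70 + 21×60 + 15×50 + 13×20 = 6030.

6030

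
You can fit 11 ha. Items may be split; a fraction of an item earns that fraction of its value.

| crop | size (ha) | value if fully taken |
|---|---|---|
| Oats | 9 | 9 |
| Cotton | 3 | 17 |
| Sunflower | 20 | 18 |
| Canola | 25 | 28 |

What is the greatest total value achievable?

25.96

Rank by value-to-size ratio: Cotton 17/3≈5.67, Canola 28/25≈1.12, Oats 9/9≈1, Sunflower 18/20≈0.9.
Take all of Cotton (3 ha, value 17) → 8 ha left.
Fill the last 8 ha with part of Canola: 8/25 of it earns 8.96.
Total value = 25.96.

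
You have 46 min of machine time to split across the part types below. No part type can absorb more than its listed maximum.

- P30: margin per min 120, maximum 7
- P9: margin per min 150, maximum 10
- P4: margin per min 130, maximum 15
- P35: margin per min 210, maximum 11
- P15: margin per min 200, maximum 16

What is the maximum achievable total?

8180

Rank by margin per min: P35 210 > P15 200 > P9 150 > P4 130 > P30 120.
Give P35 11 to hit its cap of 11 ; 35 left.
P15 takes 16 to reach its cap of 16 ; 19 left.
P9 takes 10 to reach its cap of 10 ; 9 left.
P4 has room for 15 but only 9 remain, so it gets 9.
Total = 150×10 + 130×9 + 210×11 + 200×16 = 8180.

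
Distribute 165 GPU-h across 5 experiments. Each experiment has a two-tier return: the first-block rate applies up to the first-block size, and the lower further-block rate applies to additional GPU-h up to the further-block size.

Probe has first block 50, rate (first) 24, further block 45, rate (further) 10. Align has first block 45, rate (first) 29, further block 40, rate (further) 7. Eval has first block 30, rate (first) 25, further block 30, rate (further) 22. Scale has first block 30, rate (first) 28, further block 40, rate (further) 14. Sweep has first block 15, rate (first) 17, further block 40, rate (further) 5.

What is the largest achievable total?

4315

Treat each block as its own option and order by rate: Align/T1 29 > Scale/T1 28 > Eval/T1 25 > Probe/T1 24 > Eval/T2 22 > Sweep/T1 17 > Scale/T2 14 > Probe/T2 10 > Align/T2 7 > Sweep/T2 5.
Align T1 at 29: fill all 45 → 120 left.
Scale T1 at 28: fill all 30 → 90 left.
Eval/T1 (25): +30 → 60 left.
Fill Probe T1 block (50 at 24) → 10 left.
Eval/T2: +10 of 30 at 22; pool empty.
Total = 29×45 + 28×30 + 25×30 + 24×50 + 22×10 = 4315.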